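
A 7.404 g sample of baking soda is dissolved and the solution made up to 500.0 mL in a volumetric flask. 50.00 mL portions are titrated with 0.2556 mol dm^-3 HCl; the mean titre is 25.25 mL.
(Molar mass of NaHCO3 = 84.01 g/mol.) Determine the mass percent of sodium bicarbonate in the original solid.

73.23 %

NaHCO3 + HCl → NaCl + H2O + CO2
n(HCl) per titration = 0.02525 × 0.2556 = 6.454 × 10^-3 mol
n(NaHCO3) in each aliquot = 6.454 × 10^-3 mol (1:1 ratio)
n(NaHCO3) in the whole flask = 6.454 × 10^-3 × 500.0/50.00 = 0.06454 mol
mass of NaHCO3 = 0.06454 × 84.01 = 5.422 g
% NaHCO3 = 5.422 / 7.404 × 100 = 73.23 %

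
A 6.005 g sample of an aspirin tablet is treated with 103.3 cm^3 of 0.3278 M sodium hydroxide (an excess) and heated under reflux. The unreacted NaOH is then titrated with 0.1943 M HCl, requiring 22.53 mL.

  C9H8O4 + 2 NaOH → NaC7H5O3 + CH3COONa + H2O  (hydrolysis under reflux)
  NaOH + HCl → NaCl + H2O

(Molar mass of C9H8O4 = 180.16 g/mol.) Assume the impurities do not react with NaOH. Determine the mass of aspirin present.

2.656 g

n(NaOH) added = 0.1033 × 0.3278 = 0.03386 mol
n(HCl) used in back-titration = 0.02253 × 0.1943 = 4.378 × 10^-3 mol
n(NaOH) left over = 4.378 × 10^-3 mol (1:1 ratio)
n(NaOH) consumed by analyte = 0.03386 − 4.378 × 10^-3 = 0.02948 mol
From the 1:2 ratio, n(C9H8O4) = 1/2 × 0.02948 = 0.01474 mol
mass of C9H8O4 = 0.01474 × 180.16 = 2.656 g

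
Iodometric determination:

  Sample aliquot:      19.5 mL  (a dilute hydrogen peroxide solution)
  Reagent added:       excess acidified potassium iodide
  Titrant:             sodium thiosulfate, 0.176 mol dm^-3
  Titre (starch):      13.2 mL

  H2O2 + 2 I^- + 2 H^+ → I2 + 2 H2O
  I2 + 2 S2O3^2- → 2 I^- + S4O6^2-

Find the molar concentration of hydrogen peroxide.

0.0596 mol/L

n(S2O3^2-) = 0.0132 × 0.176 = 2.32 × 10^-3 mol
n(I2) = n(S2O3^2-)/2 = 1.16 × 10^-3 mol
n(H2O2) in the aliquot = 1.16 × 10^-3 mol (1:1 ratio)
[H2O2] = 1.16 × 10^-3 / 0.0195 = 0.0596 mol/L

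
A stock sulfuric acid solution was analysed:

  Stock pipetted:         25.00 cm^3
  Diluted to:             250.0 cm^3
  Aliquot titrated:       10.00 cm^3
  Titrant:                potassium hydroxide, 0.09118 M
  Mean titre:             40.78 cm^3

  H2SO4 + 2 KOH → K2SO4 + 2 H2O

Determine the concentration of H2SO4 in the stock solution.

n(KOH) = 0.04078 × 0.09118 = 3.718 × 10^-3 mol
From the 1:2 ratio, n(H2SO4) in the aliquot = 1/2 × 3.718 × 10^-3 = 1.859 × 10^-3 mol
[H2SO4]_dilute = 1.859 × 10^-3 / 0.01000 = 0.1859 mol/L
Dilution factor = 250.0 / 25.00 = 10.00
[H2SO4]_stock = 0.1859 × 10.00 = 1.859 mol/L

1.859 M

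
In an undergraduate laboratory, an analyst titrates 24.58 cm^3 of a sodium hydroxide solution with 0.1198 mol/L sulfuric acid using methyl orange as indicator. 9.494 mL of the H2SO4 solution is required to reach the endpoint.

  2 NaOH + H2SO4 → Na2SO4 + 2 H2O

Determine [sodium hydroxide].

0.09255 mol/L

n(H2SO4) = 0.009494 L × 0.1198 mol/L = 1.137 × 10^-3 mol
From the 2:1 mole ratio, n(NaOH) = 2/1 × 1.137 × 10^-3 = 2.275 × 10^-3 mol
[NaOH] = 2.275 × 10^-3 mol / 0.02458 L = 0.09255 mol/L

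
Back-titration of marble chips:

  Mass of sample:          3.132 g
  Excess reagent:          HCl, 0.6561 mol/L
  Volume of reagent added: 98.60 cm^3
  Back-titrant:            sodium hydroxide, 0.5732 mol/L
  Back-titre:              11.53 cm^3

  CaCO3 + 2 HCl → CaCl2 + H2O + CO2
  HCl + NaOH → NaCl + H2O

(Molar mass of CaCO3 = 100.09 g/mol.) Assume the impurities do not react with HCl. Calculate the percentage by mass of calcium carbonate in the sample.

92.81 %

n(HCl) added = 0.09860 × 0.6561 = 0.06469 mol
n(NaOH) used in back-titration = 0.01153 × 0.5732 = 6.609 × 10^-3 mol
n(HCl) left over = 6.609 × 10^-3 mol (1:1 ratio)
n(HCl) consumed by analyte = 0.06469 − 6.609 × 10^-3 = 0.05808 mol
From the 1:2 ratio, n(CaCO3) = 1/2 × 0.05808 = 0.02904 mol
mass of CaCO3 = 0.02904 × 100.09 = 2.907 g
% CaCO3 = 2.907 / 3.132 × 100 = 92.81 %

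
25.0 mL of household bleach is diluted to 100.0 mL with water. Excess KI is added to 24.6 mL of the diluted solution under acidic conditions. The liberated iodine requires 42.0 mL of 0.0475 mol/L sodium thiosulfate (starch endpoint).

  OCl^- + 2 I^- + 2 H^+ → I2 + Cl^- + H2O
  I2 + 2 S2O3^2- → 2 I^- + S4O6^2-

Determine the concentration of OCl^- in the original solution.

n(S2O3^2-) = 0.0420 × 0.0475 = 2.00 × 10^-3 mol
n(I2) = n(S2O3^2-)/2 = 9.98 × 10^-4 mol
n(OCl^-) in the aliquot = 9.98 × 10^-4 mol (1:1 ratio)
[OCl^-]_dilute = 9.98 × 10^-4 / 0.0246 = 0.0405 mol/L
[OCl^-]_original = 0.0405 × 100.0/25.0 = 0.162 mol/L

0.162 mol/L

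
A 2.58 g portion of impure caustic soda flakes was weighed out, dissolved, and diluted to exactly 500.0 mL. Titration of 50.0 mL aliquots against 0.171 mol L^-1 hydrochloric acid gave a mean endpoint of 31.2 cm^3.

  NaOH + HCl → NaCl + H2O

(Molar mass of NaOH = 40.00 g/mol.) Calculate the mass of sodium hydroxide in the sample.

n(HCl) per titration = 0.0312 × 0.171 = 5.34 × 10^-3 mol
n(NaOH) in each aliquot = 5.34 × 10^-3 mol (1:1 ratio)
n(NaOH) in the whole flask = 5.34 × 10^-3 × 500.0/50.0 = 0.0534 mol
mass of NaOH = 0.0534 × 40.00 = 2.13 g

2.13 g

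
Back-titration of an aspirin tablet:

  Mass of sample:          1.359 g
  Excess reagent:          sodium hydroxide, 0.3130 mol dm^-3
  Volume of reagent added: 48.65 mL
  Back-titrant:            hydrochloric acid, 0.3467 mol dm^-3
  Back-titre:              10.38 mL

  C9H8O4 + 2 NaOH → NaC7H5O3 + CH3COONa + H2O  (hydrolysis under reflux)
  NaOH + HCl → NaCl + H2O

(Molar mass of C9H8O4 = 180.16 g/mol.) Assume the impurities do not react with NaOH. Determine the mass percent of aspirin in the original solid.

77.08 %

n(NaOH) added = 0.04865 × 0.3130 = 0.01523 mol
n(HCl) used in back-titration = 0.01038 × 0.3467 = 3.599 × 10^-3 mol
n(NaOH) left over = 3.599 × 10^-3 mol (1:1 ratio)
n(NaOH) consumed by analyte = 0.01523 − 3.599 × 10^-3 = 0.01163 mol
From the 1:2 ratio, n(C9H8O4) = 1/2 × 0.01163 = 5.814 × 10^-3 mol
mass of C9H8O4 = 5.814 × 10^-3 × 180.16 = 1.048 g
% C9H8O4 = 1.048 / 1.359 × 100 = 77.08 %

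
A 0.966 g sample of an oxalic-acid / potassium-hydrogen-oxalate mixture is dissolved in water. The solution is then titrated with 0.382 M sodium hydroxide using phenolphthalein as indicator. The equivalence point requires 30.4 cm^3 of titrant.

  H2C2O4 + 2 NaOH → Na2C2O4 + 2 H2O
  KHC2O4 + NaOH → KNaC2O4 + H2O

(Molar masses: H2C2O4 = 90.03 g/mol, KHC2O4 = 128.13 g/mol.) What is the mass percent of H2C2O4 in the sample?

29.3 %

n(NaOH) = 0.0304 × 0.382 = 0.0116 mol
Let x = n(H2C2O4), y = n(KHC2O4).
Titrant: 2x + 1y = 0.0116;  mass: 90.03x + 128.13y = 0.966
Solving, x = 3.14 × 10^-3 mol, y = 5.33 × 10^-3 mol
mass of H2C2O4 = 3.14 × 10^-3 × 90.03 = 0.283 g
% H2C2O4 = 0.283 / 0.966 × 100 = 29.3 %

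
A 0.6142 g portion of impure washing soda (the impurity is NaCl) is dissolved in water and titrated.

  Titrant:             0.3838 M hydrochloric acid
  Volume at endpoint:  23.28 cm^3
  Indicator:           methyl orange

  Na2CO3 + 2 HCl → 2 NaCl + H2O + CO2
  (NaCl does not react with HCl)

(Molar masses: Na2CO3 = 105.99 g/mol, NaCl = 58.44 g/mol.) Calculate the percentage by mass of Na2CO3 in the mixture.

77.09 %

n(HCl) = 0.02328 × 0.3838 = 8.935 × 10^-3 mol
Let x = n(Na2CO3), y = n(NaCl).
Titrant: 2x = 8.935 × 10^-3;  mass: 105.99x + 58.44y = 0.6142
Solving, x = 4.467 × 10^-3 mol, y = 2.408 × 10^-3 mol
mass of Na2CO3 = 4.467 × 10^-3 × 105.99 = 0.4735 g
% Na2CO3 = 0.4735 / 0.6142 × 100 = 77.09 %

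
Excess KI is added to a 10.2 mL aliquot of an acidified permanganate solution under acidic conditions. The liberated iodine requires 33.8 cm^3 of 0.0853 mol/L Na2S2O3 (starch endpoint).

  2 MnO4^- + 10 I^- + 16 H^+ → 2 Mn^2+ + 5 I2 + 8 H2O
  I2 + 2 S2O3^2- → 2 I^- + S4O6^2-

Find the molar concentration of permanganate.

0.0565 mol/L

n(S2O3^2-) = 0.0338 × 0.0853 = 2.88 × 10^-3 mol
n(I2) = n(S2O3^2-)/2 = 1.44 × 10^-3 mol
From the 2:5 ratio, n(MnO4^-) in the aliquot = 2/5 × 1.44 × 10^-3 = 5.77 × 10^-4 mol
[MnO4^-] = 5.77 × 10^-4 / 0.0102 = 0.0565 mol/L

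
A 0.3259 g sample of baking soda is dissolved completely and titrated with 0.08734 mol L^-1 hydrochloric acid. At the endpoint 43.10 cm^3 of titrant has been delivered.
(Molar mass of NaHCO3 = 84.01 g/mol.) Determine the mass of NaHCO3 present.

0.3162 g

NaHCO3 + HCl → NaCl + H2O + CO2
n(HCl) = 0.04310 L × 0.08734 mol/L = 3.764 × 10^-3 mol
n(NaHCO3) = 3.764 × 10^-3 mol (1:1 ratio)
mass of NaHCO3 = 3.764 × 10^-3 × 84.01 g/mol = 0.3162 g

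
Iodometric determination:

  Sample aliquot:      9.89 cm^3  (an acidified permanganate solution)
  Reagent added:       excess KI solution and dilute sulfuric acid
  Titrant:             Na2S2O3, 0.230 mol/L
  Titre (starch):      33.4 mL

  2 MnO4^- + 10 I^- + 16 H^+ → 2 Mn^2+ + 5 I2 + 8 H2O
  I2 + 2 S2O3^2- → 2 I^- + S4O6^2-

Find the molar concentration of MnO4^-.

n(S2O3^2-) = 0.0334 × 0.230 = 7.68 × 10^-3 mol
n(I2) = n(S2O3^2-)/2 = 3.84 × 10^-3 mol
From the 2:5 ratio, n(MnO4^-) in the aliquot = 2/5 × 3.84 × 10^-3 = 1.54 × 10^-3 mol
[MnO4^-] = 1.54 × 10^-3 / 0.00989 = 0.155 mol/L

0.155 mol/L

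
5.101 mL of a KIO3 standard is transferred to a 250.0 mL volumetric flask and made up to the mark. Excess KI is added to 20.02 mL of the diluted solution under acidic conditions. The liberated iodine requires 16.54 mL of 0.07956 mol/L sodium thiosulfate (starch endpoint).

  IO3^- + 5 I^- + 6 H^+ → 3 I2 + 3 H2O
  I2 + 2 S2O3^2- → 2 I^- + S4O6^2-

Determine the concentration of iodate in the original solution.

0.5369 mol/L

n(S2O3^2-) = 0.01654 × 0.07956 = 1.316 × 10^-3 mol
n(I2) = n(S2O3^2-)/2 = 6.580 × 10^-4 mol
From the 1:3 ratio, n(IO3^-) in the aliquot = 1/3 × 6.580 × 10^-4 = 2.193 × 10^-4 mol
[IO3^-]_dilute = 2.193 × 10^-4 / 0.02002 = 0.01096 mol/L
[IO3^-]_original = 0.01096 × 250.0/5.101 = 0.5369 mol/L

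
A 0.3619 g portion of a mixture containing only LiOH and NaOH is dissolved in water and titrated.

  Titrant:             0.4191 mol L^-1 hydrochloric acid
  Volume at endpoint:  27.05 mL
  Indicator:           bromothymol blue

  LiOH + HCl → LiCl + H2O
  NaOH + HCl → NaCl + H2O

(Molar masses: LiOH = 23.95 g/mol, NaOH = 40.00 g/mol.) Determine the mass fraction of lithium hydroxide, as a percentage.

n(HCl) = 0.02705 × 0.4191 = 0.01134 mol
Let x = n(LiOH), y = n(NaOH).
Titrant: 1x + 1y = 0.01134;  mass: 23.95x + 40.00y = 0.3619
Solving, x = 5.705 × 10^-3 mol, y = 5.632 × 10^-3 mol
mass of LiOH = 5.705 × 10^-3 × 23.95 = 0.1366 g
% LiOH = 0.1366 / 0.3619 × 100 = 37.76 %

37.76 %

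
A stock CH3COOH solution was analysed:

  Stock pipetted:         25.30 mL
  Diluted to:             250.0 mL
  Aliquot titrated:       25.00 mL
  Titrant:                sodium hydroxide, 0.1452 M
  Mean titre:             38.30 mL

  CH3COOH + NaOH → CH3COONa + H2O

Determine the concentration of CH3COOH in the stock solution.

n(NaOH) = 0.03830 × 0.1452 = 5.561 × 10^-3 mol
n(CH3COOH) in the aliquot = 5.561 × 10^-3 mol (1:1 ratio)
[CH3COOH]_dilute = 5.561 × 10^-3 / 0.02500 = 0.2224 mol/L
Dilution factor = 250.0 / 25.30 = 9.881
[CH3COOH]_stock = 0.2224 × 9.881 = 2.198 mol/L

2.198 M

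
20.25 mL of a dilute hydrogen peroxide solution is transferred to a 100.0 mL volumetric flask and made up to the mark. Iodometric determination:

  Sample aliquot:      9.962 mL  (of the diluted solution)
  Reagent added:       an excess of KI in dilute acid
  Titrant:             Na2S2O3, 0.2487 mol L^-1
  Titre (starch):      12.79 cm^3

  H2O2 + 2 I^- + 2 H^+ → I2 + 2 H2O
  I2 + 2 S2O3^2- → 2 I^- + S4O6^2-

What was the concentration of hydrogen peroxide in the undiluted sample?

n(S2O3^2-) = 0.01279 × 0.2487 = 3.181 × 10^-3 mol
n(I2) = n(S2O3^2-)/2 = 1.590 × 10^-3 mol
n(H2O2) in the aliquot = 1.590 × 10^-3 mol (1:1 ratio)
[H2O2]_dilute = 1.590 × 10^-3 / 0.009962 = 0.1597 mol/L
[H2O2]_original = 0.1597 × 100.0/20.25 = 0.7884 mol/L

0.7884 mol/L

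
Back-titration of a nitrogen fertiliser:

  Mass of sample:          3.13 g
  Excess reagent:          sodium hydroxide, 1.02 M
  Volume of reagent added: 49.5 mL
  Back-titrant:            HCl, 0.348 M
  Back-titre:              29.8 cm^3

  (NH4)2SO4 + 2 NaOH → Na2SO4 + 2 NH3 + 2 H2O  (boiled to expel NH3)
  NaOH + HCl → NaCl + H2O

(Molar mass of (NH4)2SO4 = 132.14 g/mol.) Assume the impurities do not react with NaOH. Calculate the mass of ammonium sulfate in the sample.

2.65 g

n(NaOH) added = 0.0495 × 1.02 = 0.0505 mol
n(HCl) used in back-titration = 0.0298 × 0.348 = 0.0104 mol
n(NaOH) left over = 0.0104 mol (1:1 ratio)
n(NaOH) consumed by analyte = 0.0505 − 0.0104 = 0.0401 mol
From the 1:2 ratio, n((NH4)2SO4) = 1/2 × 0.0401 = 0.0201 mol
mass of (NH4)2SO4 = 0.0201 × 132.14 = 2.65 g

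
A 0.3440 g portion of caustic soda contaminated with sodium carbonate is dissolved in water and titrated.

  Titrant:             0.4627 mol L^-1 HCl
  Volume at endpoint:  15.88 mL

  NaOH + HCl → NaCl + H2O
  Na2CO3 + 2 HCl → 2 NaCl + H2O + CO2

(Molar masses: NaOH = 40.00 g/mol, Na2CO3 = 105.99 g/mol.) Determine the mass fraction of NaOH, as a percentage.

n(HCl) = 0.01588 × 0.4627 = 7.348 × 10^-3 mol
Let x = n(NaOH), y = n(Na2CO3).
Titrant: 1x + 2y = 7.348 × 10^-3;  mass: 40.00x + 105.99y = 0.3440
Solving, x = 3.493 × 10^-3 mol, y = 1.927 × 10^-3 mol
mass of NaOH = 3.493 × 10^-3 × 40.00 = 0.1397 g
% NaOH = 0.1397 / 0.3440 × 100 = 40.61 %

40.61 %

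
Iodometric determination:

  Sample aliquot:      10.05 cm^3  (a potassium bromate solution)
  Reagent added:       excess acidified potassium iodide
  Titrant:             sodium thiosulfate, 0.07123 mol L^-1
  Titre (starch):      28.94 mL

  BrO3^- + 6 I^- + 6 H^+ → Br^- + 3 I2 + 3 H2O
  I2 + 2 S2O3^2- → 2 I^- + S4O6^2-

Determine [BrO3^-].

0.03419 mol/L

n(S2O3^2-) = 0.02894 × 0.07123 = 2.061 × 10^-3 mol
n(I2) = n(S2O3^2-)/2 = 1.031 × 10^-3 mol
From the 1:3 ratio, n(BrO3^-) in the aliquot = 1/3 × 1.031 × 10^-3 = 3.436 × 10^-4 mol
[BrO3^-] = 3.436 × 10^-4 / 0.01005 = 0.03419 mol/L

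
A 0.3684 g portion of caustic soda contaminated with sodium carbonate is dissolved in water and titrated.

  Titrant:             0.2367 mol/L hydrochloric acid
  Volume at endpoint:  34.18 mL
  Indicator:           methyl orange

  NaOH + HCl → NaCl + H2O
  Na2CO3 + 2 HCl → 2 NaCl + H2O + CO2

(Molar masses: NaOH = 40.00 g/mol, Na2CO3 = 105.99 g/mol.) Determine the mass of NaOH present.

0.1858 g

n(HCl) = 0.03418 × 0.2367 = 8.090 × 10^-3 mol
Let x = n(NaOH), y = n(Na2CO3).
Titrant: 1x + 2y = 8.090 × 10^-3;  mass: 40.00x + 105.99y = 0.3684
Solving, x = 4.644 × 10^-3 mol, y = 1.723 × 10^-3 mol
mass of NaOH = 4.644 × 10^-3 × 40.00 = 0.1858 g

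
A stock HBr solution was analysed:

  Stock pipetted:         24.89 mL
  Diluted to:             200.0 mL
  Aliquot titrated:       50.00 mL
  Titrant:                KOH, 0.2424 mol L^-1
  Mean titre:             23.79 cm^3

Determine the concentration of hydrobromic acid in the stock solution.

HBr + KOH → KBr + H2O
n(KOH) = 0.02379 × 0.2424 = 5.767 × 10^-3 mol
n(HBr) in the aliquot = 5.767 × 10^-3 mol (1:1 ratio)
[HBr]_dilute = 5.767 × 10^-3 / 0.05000 = 0.1153 mol/L
Dilution factor = 200.0 / 24.89 = 8.035
[HBr]_stock = 0.1153 × 8.035 = 0.9267 mol/L

0.9267 mol/L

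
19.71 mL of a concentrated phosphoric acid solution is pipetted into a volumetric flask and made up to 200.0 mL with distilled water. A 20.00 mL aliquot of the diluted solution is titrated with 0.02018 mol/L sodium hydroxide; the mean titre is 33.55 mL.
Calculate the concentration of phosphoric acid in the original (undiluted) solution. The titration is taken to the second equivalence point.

0.1718 mol/L

H3PO4 + 2 NaOH → Na2HPO4 + 2 H2O
n(NaOH) = 0.03355 × 0.02018 = 6.770 × 10^-4 mol
From the 1:2 ratio, n(H3PO4) in the aliquot = 1/2 × 6.770 × 10^-4 = 3.385 × 10^-4 mol
[H3PO4]_dilute = 3.385 × 10^-4 / 0.02000 = 0.01693 mol/L
Dilution factor = 200.0 / 19.71 = 10.15
[H3PO4]_stock = 0.01693 × 10.15 = 0.1718 mol/L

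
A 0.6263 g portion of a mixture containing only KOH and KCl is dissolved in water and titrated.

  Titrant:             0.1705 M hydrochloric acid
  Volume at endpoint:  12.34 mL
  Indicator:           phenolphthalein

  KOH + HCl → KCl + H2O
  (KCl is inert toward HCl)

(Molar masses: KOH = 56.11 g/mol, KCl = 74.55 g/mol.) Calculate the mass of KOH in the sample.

n(HCl) = 0.01234 × 0.1705 = 2.104 × 10^-3 mol
Let x = n(KOH), y = n(KCl).
Titrant: 1x = 2.104 × 10^-3;  mass: 56.11x + 74.55y = 0.6263
Solving, x = 2.104 × 10^-3 mol, y = 6.818 × 10^-3 mol
mass of KOH = 2.104 × 10^-3 × 56.11 = 0.1181 g

0.1181 g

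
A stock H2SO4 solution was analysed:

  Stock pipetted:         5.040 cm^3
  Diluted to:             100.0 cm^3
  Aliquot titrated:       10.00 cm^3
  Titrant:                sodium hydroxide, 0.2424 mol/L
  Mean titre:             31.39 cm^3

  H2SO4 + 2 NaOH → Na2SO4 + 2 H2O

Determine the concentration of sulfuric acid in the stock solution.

n(NaOH) = 0.03139 × 0.2424 = 7.609 × 10^-3 mol
From the 1:2 ratio, n(H2SO4) in the aliquot = 1/2 × 7.609 × 10^-3 = 3.804 × 10^-3 mol
[H2SO4]_dilute = 3.804 × 10^-3 / 0.01000 = 0.3804 mol/L
Dilution factor = 100.0 / 5.040 = 19.84
[H2SO4]_stock = 0.3804 × 19.84 = 7.549 mol/L

7.549 mol/L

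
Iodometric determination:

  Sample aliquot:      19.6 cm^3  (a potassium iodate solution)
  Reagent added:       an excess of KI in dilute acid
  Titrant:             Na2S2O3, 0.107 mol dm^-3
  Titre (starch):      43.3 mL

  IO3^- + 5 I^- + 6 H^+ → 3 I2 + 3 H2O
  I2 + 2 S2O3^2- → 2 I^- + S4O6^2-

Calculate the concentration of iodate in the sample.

n(S2O3^2-) = 0.0433 × 0.107 = 4.63 × 10^-3 mol
n(I2) = n(S2O3^2-)/2 = 2.32 × 10^-3 mol
From the 1:3 ratio, n(IO3^-) in the aliquot = 1/3 × 2.32 × 10^-3 = 7.72 × 10^-4 mol
[IO3^-] = 7.72 × 10^-4 / 0.0196 = 0.0394 mol/L

0.0394 mol/L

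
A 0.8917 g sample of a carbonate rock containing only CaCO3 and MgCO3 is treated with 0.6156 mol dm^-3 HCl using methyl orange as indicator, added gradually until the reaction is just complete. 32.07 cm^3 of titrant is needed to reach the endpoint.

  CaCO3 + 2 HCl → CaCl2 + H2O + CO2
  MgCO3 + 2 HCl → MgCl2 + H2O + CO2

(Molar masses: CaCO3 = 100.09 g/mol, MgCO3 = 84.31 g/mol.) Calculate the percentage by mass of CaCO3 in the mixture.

42.30 %

n(HCl) = 0.03207 × 0.6156 = 0.01974 mol
Let x = n(CaCO3), y = n(MgCO3).
Titrant: 2x + 2y = 0.01974;  mass: 100.09x + 84.31y = 0.8917
Solving, x = 3.768 × 10^-3 mol, y = 6.103 × 10^-3 mol
mass of CaCO3 = 3.768 × 10^-3 × 100.09 = 0.3772 g
% CaCO3 = 0.3772 / 0.8917 × 100 = 42.30 %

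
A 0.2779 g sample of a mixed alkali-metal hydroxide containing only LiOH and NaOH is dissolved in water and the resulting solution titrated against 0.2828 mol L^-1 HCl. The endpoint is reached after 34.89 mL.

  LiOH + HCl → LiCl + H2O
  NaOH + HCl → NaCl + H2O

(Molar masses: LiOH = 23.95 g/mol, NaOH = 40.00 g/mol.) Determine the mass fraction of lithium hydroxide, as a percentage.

n(HCl) = 0.03489 × 0.2828 = 9.867 × 10^-3 mol
Let x = n(LiOH), y = n(NaOH).
Titrant: 1x + 1y = 9.867 × 10^-3;  mass: 23.95x + 40.00y = 0.2779
Solving, x = 7.276 × 10^-3 mol, y = 2.591 × 10^-3 mol
mass of LiOH = 7.276 × 10^-3 × 23.95 = 0.1743 g
% LiOH = 0.1743 / 0.2779 × 100 = 62.70 %

62.70 %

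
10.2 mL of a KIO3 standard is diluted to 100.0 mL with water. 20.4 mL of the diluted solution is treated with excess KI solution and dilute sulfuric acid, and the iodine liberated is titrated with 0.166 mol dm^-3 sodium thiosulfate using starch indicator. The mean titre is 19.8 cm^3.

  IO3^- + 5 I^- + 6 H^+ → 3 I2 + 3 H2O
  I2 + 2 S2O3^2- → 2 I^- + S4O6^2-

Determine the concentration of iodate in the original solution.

0.263 mol/L

n(S2O3^2-) = 0.0198 × 0.166 = 3.29 × 10^-3 mol
n(I2) = n(S2O3^2-)/2 = 1.64 × 10^-3 mol
From the 1:3 ratio, n(IO3^-) in the aliquot = 1/3 × 1.64 × 10^-3 = 5.48 × 10^-4 mol
[IO3^-]_dilute = 5.48 × 10^-4 / 0.0204 = 0.0269 mol/L
[IO3^-]_original = 0.0269 × 100.0/10.2 = 0.263 mol/L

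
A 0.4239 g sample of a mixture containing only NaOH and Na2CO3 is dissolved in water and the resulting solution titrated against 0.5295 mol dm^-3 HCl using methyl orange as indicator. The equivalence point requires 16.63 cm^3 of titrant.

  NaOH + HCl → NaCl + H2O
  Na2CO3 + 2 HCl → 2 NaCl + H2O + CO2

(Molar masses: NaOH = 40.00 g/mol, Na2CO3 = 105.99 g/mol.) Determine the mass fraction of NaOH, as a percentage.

31.04 %

n(HCl) = 0.01663 × 0.5295 = 8.806 × 10^-3 mol
Let x = n(NaOH), y = n(Na2CO3).
Titrant: 1x + 2y = 8.806 × 10^-3;  mass: 40.00x + 105.99y = 0.4239
Solving, x = 3.290 × 10^-3 mol, y = 2.758 × 10^-3 mol
mass of NaOH = 3.290 × 10^-3 × 40.00 = 0.1316 g
% NaOH = 0.1316 / 0.4239 × 100 = 31.04 %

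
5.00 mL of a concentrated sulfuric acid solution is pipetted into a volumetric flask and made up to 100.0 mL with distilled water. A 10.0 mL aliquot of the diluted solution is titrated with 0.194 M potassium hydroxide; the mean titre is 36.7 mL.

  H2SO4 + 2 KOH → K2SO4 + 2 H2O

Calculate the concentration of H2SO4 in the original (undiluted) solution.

7.12 M

n(KOH) = 0.0367 × 0.194 = 7.12 × 10^-3 mol
From the 1:2 ratio, n(H2SO4) in the aliquot = 1/2 × 7.12 × 10^-3 = 3.56 × 10^-3 mol
[H2SO4]_dilute = 3.56 × 10^-3 / 0.0100 = 0.356 mol/L
Dilution factor = 100.0 / 5.00 = 20.00
[H2SO4]_stock = 0.356 × 20.00 = 7.12 mol/L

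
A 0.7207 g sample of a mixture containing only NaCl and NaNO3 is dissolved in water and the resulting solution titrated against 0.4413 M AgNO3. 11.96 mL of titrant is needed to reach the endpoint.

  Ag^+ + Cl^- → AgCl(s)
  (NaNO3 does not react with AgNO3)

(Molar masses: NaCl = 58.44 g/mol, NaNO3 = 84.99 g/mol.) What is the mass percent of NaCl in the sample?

42.80 %

n(AgNO3) = 0.01196 × 0.4413 = 5.278 × 10^-3 mol
Let x = n(NaCl), y = n(NaNO3).
Titrant: 1x = 5.278 × 10^-3;  mass: 58.44x + 84.99y = 0.7207
Solving, x = 5.278 × 10^-3 mol, y = 4.851 × 10^-3 mol
mass of NaCl = 5.278 × 10^-3 × 58.44 = 0.3084 g
% NaCl = 0.3084 / 0.7207 × 100 = 42.80 %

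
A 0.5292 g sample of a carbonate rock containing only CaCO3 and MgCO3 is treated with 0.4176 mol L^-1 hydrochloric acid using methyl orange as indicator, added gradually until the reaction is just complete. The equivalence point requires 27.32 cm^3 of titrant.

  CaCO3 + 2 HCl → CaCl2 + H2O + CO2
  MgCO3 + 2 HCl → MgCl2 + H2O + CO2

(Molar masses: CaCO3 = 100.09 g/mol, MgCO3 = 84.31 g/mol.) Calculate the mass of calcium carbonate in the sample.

n(HCl) = 0.02732 × 0.4176 = 0.01141 mol
Let x = n(CaCO3), y = n(MgCO3).
Titrant: 2x + 2y = 0.01141;  mass: 100.09x + 84.31y = 0.5292
Solving, x = 3.058 × 10^-3 mol, y = 2.646 × 10^-3 mol
mass of CaCO3 = 3.058 × 10^-3 × 100.09 = 0.3061 g

0.3061 g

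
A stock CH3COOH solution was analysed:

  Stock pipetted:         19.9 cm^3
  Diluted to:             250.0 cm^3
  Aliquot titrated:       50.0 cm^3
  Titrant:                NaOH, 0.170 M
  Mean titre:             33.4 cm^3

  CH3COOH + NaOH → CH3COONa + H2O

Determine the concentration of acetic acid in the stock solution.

n(NaOH) = 0.0334 × 0.170 = 5.68 × 10^-3 mol
n(CH3COOH) in the aliquot = 5.68 × 10^-3 mol (1:1 ratio)
[CH3COOH]_dilute = 5.68 × 10^-3 / 0.0500 = 0.114 mol/L
Dilution factor = 250.0 / 19.9 = 12.56
[CH3COOH]_stock = 0.114 × 12.56 = 1.43 mol/L

1.43 M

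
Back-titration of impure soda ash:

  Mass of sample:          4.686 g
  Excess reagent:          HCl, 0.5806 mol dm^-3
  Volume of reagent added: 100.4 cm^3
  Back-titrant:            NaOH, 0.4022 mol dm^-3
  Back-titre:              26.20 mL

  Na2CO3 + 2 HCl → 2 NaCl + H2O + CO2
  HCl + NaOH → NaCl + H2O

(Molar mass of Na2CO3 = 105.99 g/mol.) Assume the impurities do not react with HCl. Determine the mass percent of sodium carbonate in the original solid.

n(HCl) added = 0.1004 × 0.5806 = 0.05829 mol
n(NaOH) used in back-titration = 0.02620 × 0.4022 = 0.01054 mol
n(HCl) left over = 0.01054 mol (1:1 ratio)
n(HCl) consumed by analyte = 0.05829 − 0.01054 = 0.04775 mol
From the 1:2 ratio, n(Na2CO3) = 1/2 × 0.04775 = 0.02388 mol
mass of Na2CO3 = 0.02388 × 105.99 = 2.531 g
% Na2CO3 = 2.531 / 4.686 × 100 = 54.01 %

54.01 %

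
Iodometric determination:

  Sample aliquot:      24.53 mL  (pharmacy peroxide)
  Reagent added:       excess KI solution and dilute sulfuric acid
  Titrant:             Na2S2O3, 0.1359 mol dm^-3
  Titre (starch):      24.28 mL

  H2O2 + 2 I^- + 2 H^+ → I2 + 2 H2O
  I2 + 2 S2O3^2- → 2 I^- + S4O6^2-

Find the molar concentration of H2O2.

n(S2O3^2-) = 0.02428 × 0.1359 = 3.300 × 10^-3 mol
n(I2) = n(S2O3^2-)/2 = 1.650 × 10^-3 mol
n(H2O2) in the aliquot = 1.650 × 10^-3 mol (1:1 ratio)
[H2O2] = 1.650 × 10^-3 / 0.02453 = 0.06726 mol/L

0.06726 mol/L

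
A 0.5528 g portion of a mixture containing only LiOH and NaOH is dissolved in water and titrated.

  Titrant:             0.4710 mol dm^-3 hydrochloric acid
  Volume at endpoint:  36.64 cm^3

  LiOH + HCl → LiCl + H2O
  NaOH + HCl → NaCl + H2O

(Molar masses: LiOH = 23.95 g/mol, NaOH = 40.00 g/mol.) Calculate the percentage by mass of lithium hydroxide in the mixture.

37.12 %

n(HCl) = 0.03664 × 0.4710 = 0.01726 mol
Let x = n(LiOH), y = n(NaOH).
Titrant: 1x + 1y = 0.01726;  mass: 23.95x + 40.00y = 0.5528
Solving, x = 8.567 × 10^-3 mol, y = 8.691 × 10^-3 mol
mass of LiOH = 8.567 × 10^-3 × 23.95 = 0.2052 g
% LiOH = 0.2052 / 0.5528 × 100 = 37.12 %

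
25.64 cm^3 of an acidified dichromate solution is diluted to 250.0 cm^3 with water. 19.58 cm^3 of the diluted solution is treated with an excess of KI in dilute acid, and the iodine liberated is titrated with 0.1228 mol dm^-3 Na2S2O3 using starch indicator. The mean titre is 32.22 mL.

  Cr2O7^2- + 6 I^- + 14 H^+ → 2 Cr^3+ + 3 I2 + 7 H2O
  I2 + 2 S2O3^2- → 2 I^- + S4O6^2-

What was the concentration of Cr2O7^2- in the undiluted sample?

0.3284 mol/L

n(S2O3^2-) = 0.03222 × 0.1228 = 3.957 × 10^-3 mol
n(I2) = n(S2O3^2-)/2 = 1.978 × 10^-3 mol
From the 1:3 ratio, n(Cr2O7^2-) in the aliquot = 1/3 × 1.978 × 10^-3 = 6.594 × 10^-4 mol
[Cr2O7^2-]_dilute = 6.594 × 10^-4 / 0.01958 = 0.03368 mol/L
[Cr2O7^2-]_original = 0.03368 × 250.0/25.64 = 0.3284 mol/L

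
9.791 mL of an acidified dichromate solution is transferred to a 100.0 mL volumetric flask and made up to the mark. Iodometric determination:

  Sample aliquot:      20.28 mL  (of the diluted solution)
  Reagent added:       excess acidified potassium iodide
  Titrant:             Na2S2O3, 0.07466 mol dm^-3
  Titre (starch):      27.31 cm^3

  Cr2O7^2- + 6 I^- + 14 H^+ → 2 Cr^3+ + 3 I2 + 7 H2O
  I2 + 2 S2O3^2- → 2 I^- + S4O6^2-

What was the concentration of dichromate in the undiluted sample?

0.1711 mol/L

n(S2O3^2-) = 0.02731 × 0.07466 = 2.039 × 10^-3 mol
n(I2) = n(S2O3^2-)/2 = 1.019 × 10^-3 mol
From the 1:3 ratio, n(Cr2O7^2-) in the aliquot = 1/3 × 1.019 × 10^-3 = 3.398 × 10^-4 mol
[Cr2O7^2-]_dilute = 3.398 × 10^-4 / 0.02028 = 0.01676 mol/L
[Cr2O7^2-]_original = 0.01676 × 100.0/9.791 = 0.1711 mol/L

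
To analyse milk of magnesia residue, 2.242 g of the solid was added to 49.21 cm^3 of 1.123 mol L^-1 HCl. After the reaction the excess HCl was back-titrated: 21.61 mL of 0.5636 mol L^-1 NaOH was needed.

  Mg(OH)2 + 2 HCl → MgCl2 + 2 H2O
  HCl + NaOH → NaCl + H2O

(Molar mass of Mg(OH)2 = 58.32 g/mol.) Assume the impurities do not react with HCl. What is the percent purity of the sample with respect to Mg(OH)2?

56.04 %

n(HCl) added = 0.04921 × 1.123 = 0.05526 mol
n(NaOH) used in back-titration = 0.02161 × 0.5636 = 0.01218 mol
n(HCl) left over = 0.01218 mol (1:1 ratio)
n(HCl) consumed by analyte = 0.05526 − 0.01218 = 0.04308 mol
From the 1:2 ratio, n(Mg(OH)2) = 1/2 × 0.04308 = 0.02154 mol
mass of Mg(OH)2 = 0.02154 × 58.32 = 1.256 g
% Mg(OH)2 = 1.256 / 2.242 × 100 = 56.04 %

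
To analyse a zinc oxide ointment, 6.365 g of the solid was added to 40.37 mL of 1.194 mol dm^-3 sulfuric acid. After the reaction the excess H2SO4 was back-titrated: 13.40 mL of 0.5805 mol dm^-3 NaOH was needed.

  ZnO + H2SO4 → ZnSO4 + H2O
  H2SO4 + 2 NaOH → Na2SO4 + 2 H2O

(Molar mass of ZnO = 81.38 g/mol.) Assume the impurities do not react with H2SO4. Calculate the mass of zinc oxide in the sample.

3.606 g

n(H2SO4) added = 0.04037 × 1.194 = 0.04820 mol
n(NaOH) used in back-titration = 0.01340 × 0.5805 = 7.779 × 10^-3 mol
From the 1:2 ratio, n(H2SO4) left over = 1/2 × 7.779 × 10^-3 = 3.889 × 10^-3 mol
n(H2SO4) consumed by analyte = 0.04820 − 3.889 × 10^-3 = 0.04431 mol
n(ZnO) = 0.04431 mol (1:1 ratio)
mass of ZnO = 0.04431 × 81.38 = 3.606 g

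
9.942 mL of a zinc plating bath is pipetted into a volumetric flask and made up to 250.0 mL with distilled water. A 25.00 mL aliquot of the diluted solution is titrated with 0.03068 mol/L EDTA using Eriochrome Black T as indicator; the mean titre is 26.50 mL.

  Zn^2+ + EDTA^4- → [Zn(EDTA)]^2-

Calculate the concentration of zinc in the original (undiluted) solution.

n(EDTA) = 0.02650 × 0.03068 = 8.130 × 10^-4 mol
n(Zn2+) in the aliquot = 8.130 × 10^-4 mol (1:1 ratio)
[Zn2+]_dilute = 8.130 × 10^-4 / 0.02500 = 0.03252 mol/L
Dilution factor = 250.0 / 9.942 = 25.15
[Zn2+]_stock = 0.03252 × 25.15 = 0.8178 mol/L

0.8178 mol/L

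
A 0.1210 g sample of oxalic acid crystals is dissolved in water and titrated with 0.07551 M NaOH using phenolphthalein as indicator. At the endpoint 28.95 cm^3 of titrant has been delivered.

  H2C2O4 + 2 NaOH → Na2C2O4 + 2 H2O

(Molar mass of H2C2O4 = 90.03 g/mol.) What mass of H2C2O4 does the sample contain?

0.09840 g

n(NaOH) = 0.02895 L × 0.07551 mol/L = 2.186 × 10^-3 mol
From the 1:2 ratio, n(H2C2O4) = 1/2 × 2.186 × 10^-3 = 1.093 × 10^-3 mol
mass of H2C2O4 = 1.093 × 10^-3 × 90.03 g/mol = 0.09840 g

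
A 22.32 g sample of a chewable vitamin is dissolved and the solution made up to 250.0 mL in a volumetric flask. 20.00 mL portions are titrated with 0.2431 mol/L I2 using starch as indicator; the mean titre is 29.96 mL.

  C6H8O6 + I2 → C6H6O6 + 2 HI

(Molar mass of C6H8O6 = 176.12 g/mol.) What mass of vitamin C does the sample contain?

n(I2) per titration = 0.02996 × 0.2431 = 7.283 × 10^-3 mol
n(C6H8O6) in each aliquot = 7.283 × 10^-3 mol (1:1 ratio)
n(C6H8O6) in the whole flask = 7.283 × 10^-3 × 250.0/20.00 = 0.09104 mol
mass of C6H8O6 = 0.09104 × 176.12 = 16.03 g

16.03 g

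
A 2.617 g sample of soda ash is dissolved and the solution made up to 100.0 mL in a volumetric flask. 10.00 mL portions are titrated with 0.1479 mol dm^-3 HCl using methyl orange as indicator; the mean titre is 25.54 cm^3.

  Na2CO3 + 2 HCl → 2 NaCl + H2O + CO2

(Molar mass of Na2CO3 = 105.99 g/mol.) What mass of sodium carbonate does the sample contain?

n(HCl) per titration = 0.02554 × 0.1479 = 3.777 × 10^-3 mol
From the 1:2 ratio, n(Na2CO3) in each aliquot = 1/2 × 3.777 × 10^-3 = 1.889 × 10^-3 mol
n(Na2CO3) in the whole flask = 1.889 × 10^-3 × 100.0/10.00 = 0.01889 mol
mass of Na2CO3 = 0.01889 × 105.99 = 2.002 g

2.002 g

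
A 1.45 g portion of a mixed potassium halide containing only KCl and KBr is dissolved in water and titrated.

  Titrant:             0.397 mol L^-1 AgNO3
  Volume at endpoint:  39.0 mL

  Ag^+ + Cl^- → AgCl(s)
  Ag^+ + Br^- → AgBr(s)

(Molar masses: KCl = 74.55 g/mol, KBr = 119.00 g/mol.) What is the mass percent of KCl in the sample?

45.4 %

n(AgNO3) = 0.0390 × 0.397 = 0.0155 mol
Let x = n(KCl), y = n(KBr).
Titrant: 1x + 1y = 0.0155;  mass: 74.55x + 119.00y = 1.45
Solving, x = 8.83 × 10^-3 mol, y = 6.65 × 10^-3 mol
mass of KCl = 8.83 × 10^-3 × 74.55 = 0.658 g
% KCl = 0.658 / 1.45 × 100 = 45.4 %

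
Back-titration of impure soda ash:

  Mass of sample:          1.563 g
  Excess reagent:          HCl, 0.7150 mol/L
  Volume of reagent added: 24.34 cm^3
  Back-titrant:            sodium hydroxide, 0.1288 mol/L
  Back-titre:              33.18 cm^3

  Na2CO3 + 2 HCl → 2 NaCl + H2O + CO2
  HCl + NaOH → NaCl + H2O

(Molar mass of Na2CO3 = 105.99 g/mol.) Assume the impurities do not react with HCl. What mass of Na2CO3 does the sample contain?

n(HCl) added = 0.02434 × 0.7150 = 0.01740 mol
n(NaOH) used in back-titration = 0.03318 × 0.1288 = 4.274 × 10^-3 mol
n(HCl) left over = 4.274 × 10^-3 mol (1:1 ratio)
n(HCl) consumed by analyte = 0.01740 − 4.274 × 10^-3 = 0.01313 mol
From the 1:2 ratio, n(Na2CO3) = 1/2 × 0.01313 = 6.565 × 10^-3 mol
mass of Na2CO3 = 6.565 × 10^-3 × 105.99 = 0.6958 g

0.6958 g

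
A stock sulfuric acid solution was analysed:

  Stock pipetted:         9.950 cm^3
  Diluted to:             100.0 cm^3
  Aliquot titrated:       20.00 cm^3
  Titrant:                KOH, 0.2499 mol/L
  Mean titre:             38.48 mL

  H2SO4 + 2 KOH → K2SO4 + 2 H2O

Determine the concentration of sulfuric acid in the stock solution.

2.416 mol/L

n(KOH) = 0.03848 × 0.2499 = 9.616 × 10^-3 mol
From the 1:2 ratio, n(H2SO4) in the aliquot = 1/2 × 9.616 × 10^-3 = 4.808 × 10^-3 mol
[H2SO4]_dilute = 4.808 × 10^-3 / 0.02000 = 0.2404 mol/L
Dilution factor = 100.0 / 9.950 = 10.05
[H2SO4]_stock = 0.2404 × 10.05 = 2.416 mol/L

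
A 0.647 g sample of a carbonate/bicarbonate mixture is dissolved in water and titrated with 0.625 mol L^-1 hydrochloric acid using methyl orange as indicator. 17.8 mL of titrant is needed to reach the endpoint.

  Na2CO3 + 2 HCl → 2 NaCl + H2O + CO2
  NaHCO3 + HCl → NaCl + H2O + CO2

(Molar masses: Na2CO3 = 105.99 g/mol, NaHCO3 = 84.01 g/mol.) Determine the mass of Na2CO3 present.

0.491 g

n(HCl) = 0.0178 × 0.625 = 0.0111 mol
Let x = n(Na2CO3), y = n(NaHCO3).
Titrant: 2x + 1y = 0.0111;  mass: 105.99x + 84.01y = 0.647
Solving, x = 4.64 × 10^-3 mol, y = 1.85 × 10^-3 mol
mass of Na2CO3 = 4.64 × 10^-3 × 105.99 = 0.491 g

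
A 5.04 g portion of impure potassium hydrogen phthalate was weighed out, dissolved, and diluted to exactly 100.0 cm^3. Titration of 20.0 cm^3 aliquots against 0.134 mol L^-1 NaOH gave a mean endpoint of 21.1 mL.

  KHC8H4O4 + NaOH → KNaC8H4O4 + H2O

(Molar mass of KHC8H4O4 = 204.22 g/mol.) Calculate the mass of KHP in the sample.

2.89 g

n(NaOH) per titration = 0.0211 × 0.134 = 2.83 × 10^-3 mol
n(KHC8H4O4) in each aliquot = 2.83 × 10^-3 mol (1:1 ratio)
n(KHC8H4O4) in the whole flask = 2.83 × 10^-3 × 100.0/20.0 = 0.0141 mol
mass of KHC8H4O4 = 0.0141 × 204.22 = 2.89 g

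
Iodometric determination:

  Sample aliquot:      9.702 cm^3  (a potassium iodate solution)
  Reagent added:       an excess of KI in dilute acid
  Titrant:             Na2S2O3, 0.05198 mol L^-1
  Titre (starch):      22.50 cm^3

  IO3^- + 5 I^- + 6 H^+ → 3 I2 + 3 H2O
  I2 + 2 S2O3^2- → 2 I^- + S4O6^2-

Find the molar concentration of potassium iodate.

0.02009 mol/L

n(S2O3^2-) = 0.02250 × 0.05198 = 1.170 × 10^-3 mol
n(I2) = n(S2O3^2-)/2 = 5.848 × 10^-4 mol
From the 1:3 ratio, n(IO3^-) in the aliquot = 1/3 × 5.848 × 10^-4 = 1.949 × 10^-4 mol
[IO3^-] = 1.949 × 10^-4 / 0.009702 = 0.02009 mol/L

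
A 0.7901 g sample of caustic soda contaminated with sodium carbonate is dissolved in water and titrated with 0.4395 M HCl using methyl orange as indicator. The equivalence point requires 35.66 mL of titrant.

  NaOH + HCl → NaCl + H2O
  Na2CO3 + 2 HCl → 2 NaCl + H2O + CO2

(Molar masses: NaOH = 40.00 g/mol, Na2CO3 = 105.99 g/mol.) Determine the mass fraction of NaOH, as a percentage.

15.77 %

n(HCl) = 0.03566 × 0.4395 = 0.01567 mol
Let x = n(NaOH), y = n(Na2CO3).
Titrant: 1x + 2y = 0.01567;  mass: 40.00x + 105.99y = 0.7901
Solving, x = 3.114 × 10^-3 mol, y = 6.279 × 10^-3 mol
mass of NaOH = 3.114 × 10^-3 × 40.00 = 0.1246 g
% NaOH = 0.1246 / 0.7901 × 100 = 15.77 %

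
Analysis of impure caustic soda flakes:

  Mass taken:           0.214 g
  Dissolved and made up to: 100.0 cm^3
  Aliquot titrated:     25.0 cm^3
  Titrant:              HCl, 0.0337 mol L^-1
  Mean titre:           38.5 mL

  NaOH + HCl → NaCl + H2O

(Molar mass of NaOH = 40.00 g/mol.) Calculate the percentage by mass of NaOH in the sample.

n(HCl) per titration = 0.0385 × 0.0337 = 1.30 × 10^-3 mol
n(NaOH) in each aliquot = 1.30 × 10^-3 mol (1:1 ratio)
n(NaOH) in the whole flask = 1.30 × 10^-3 × 100.0/25.0 = 5.19 × 10^-3 mol
mass of NaOH = 5.19 × 10^-3 × 40.00 = 0.208 g
% NaOH = 0.208 / 0.214 × 100 = 97.0 %

97.0 %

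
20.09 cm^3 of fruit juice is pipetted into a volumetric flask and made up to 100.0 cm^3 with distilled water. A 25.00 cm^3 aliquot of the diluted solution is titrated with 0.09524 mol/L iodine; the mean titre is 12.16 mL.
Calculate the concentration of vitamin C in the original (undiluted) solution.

0.2306 mol/L

C6H8O6 + I2 → C6H6O6 + 2 HI
n(I2) = 0.01216 × 0.09524 = 1.158 × 10^-3 mol
n(C6H8O6) in the aliquot = 1.158 × 10^-3 mol (1:1 ratio)
[C6H8O6]_dilute = 1.158 × 10^-3 / 0.02500 = 0.04632 mol/L
Dilution factor = 100.0 / 20.09 = 4.978
[C6H8O6]_stock = 0.04632 × 4.978 = 0.2306 mol/L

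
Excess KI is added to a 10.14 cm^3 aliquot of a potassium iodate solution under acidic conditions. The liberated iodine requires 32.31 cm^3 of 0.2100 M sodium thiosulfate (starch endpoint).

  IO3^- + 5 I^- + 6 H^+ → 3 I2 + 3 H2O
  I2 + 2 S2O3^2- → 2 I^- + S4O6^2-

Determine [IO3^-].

n(S2O3^2-) = 0.03231 × 0.2100 = 6.785 × 10^-3 mol
n(I2) = n(S2O3^2-)/2 = 3.393 × 10^-3 mol
From the 1:3 ratio, n(IO3^-) in the aliquot = 1/3 × 3.393 × 10^-3 = 1.131 × 10^-3 mol
[IO3^-] = 1.131 × 10^-3 / 0.01014 = 0.1115 mol/L

0.1115 M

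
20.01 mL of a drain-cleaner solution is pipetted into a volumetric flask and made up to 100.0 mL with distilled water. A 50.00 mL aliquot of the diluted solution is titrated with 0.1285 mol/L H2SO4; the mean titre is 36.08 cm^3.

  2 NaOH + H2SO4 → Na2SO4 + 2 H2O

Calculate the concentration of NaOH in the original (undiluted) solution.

0.9268 mol/L

n(H2SO4) = 0.03608 × 0.1285 = 4.636 × 10^-3 mol
From the 2:1 ratio, n(NaOH) in the aliquot = 2/1 × 4.636 × 10^-3 = 9.273 × 10^-3 mol
[NaOH]_dilute = 9.273 × 10^-3 / 0.05000 = 0.1855 mol/L
Dilution factor = 100.0 / 20.01 = 4.998
[NaOH]_stock = 0.1855 × 4.998 = 0.9268 mol/L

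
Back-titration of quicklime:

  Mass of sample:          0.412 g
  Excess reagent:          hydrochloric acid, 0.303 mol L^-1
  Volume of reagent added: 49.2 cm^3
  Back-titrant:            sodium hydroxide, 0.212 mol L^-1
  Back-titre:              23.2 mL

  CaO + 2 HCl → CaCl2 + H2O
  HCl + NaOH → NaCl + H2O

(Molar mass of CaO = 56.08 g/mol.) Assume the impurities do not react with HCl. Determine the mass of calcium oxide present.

0.280 g

n(HCl) added = 0.0492 × 0.303 = 0.0149 mol
n(NaOH) used in back-titration = 0.0232 × 0.212 = 4.92 × 10^-3 mol
n(HCl) left over = 4.92 × 10^-3 mol (1:1 ratio)
n(HCl) consumed by analyte = 0.0149 − 4.92 × 10^-3 = 9.99 × 10^-3 mol
From the 1:2 ratio, n(CaO) = 1/2 × 9.99 × 10^-3 = 4.99 × 10^-3 mol
mass of CaO = 4.99 × 10^-3 × 56.08 = 0.280 g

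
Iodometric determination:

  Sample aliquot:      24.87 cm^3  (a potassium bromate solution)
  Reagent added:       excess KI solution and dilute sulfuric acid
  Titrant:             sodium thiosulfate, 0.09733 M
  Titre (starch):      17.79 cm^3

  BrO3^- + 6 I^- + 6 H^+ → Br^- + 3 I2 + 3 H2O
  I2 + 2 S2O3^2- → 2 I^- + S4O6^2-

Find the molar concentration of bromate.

n(S2O3^2-) = 0.01779 × 0.09733 = 1.732 × 10^-3 mol
n(I2) = n(S2O3^2-)/2 = 8.658 × 10^-4 mol
From the 1:3 ratio, n(BrO3^-) in the aliquot = 1/3 × 8.658 × 10^-4 = 2.886 × 10^-4 mol
[BrO3^-] = 2.886 × 10^-4 / 0.02487 = 0.01160 mol/L

0.01160 M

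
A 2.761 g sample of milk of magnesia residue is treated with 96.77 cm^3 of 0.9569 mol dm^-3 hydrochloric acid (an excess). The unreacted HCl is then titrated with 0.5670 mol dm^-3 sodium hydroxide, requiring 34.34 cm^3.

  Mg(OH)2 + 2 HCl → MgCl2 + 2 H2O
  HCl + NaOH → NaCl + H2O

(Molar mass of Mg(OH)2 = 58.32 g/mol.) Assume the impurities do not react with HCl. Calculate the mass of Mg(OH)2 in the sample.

n(HCl) added = 0.09677 × 0.9569 = 0.09260 mol
n(NaOH) used in back-titration = 0.03434 × 0.5670 = 0.01947 mol
n(HCl) left over = 0.01947 mol (1:1 ratio)
n(HCl) consumed by analyte = 0.09260 − 0.01947 = 0.07313 mol
From the 1:2 ratio, n(Mg(OH)2) = 1/2 × 0.07313 = 0.03656 mol
mass of Mg(OH)2 = 0.03656 × 58.32 = 2.132 g

2.132 g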